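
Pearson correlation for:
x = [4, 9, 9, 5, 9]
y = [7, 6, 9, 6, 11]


n=5, Σx=36, Σy=39, Σxy=292, Σx²=284, Σy²=323
r = (5×292 - 36×39)/√((5×284 - 36²)(5×323 - 39²))
= 56/√(124×94) = 56/√11656 ≈ 56/107.9630 ≈ 0.5187

r ≈ 0.5187


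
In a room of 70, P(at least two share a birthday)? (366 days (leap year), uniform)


P(all different) = Π(366-i)/366 for i=0..69
= 0.000858
P(match) = 1 - 0.000858 = 0.999142

P ≈ 0.9991 ≈ 99.91%


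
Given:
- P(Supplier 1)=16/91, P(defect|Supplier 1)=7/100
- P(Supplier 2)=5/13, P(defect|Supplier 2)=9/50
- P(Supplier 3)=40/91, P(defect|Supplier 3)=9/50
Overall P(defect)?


P(B) = Σ P(B|Aᵢ)×P(Aᵢ)
  7/100×16/91 = 4/325
  9/50×5/13 = 9/130
  9/50×40/91 = 36/455
Sum = 731/4550

P(defect) = 731/4550 ≈ 16.07%


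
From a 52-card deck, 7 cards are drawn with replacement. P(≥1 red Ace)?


P(not a red Ace) = 50/52 = 25/26
P(none in 7 draws) = (25/26)^7 = 6103515625/8031810176
P(≥1 red Ace) = 1 - 6103515625/8031810176 = 1928294551/8031810176

P = 1928294551/8031810176 ≈ 24.01%


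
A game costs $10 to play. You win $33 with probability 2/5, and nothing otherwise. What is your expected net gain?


E[gain] = (33-10)×2/5 + (-10)×3/5
= 46/5 - 6 = 16/5

Expected net gain = $16/5 ≈ $3.20


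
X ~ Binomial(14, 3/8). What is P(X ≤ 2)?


P(X ≤ 2) = Σ P(X=i) for i=0..2
P(X=0) = 6103515625/4398046511104
P(X=1) = 25634765625/2199023255552
P(X=2) = 199951171875/4398046511104
Sum = 128662109375/2199023255552

P(X ≤ 2) = 128662109375/2199023255552 ≈ 5.85%


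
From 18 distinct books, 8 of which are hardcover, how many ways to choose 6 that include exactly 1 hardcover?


Choose 1 of the 8 hardcovers and 5 of the other 10 books:
C(8,1)×C(10,5) = 8×252 = 2016

2016


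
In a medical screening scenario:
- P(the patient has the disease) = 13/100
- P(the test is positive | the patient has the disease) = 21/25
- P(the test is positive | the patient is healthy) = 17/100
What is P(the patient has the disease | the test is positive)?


Using Bayes' theorem:
P(A|B) = P(B|A)·P(A) / P(B)

P(the test is positive) = 21/25 × 13/100 + 17/100 × 87/100
= 273/2500 + 1479/10000 = 2571/10000

P(the patient has the disease|the test is positive) = (273/2500) / (2571/10000) = 364/857

P(the patient has the disease|the test is positive) = 364/857 ≈ 42.47%


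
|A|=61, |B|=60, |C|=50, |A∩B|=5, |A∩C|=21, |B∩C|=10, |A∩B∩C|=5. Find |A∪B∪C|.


|A∪B∪C| = 61+60+50-5-21-10+5 = 140

|A∪B∪C| = 140


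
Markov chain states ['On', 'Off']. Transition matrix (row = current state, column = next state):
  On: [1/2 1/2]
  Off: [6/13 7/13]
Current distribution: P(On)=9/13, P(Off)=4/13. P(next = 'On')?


P(next=On) = Σᵢ P(now=i)×P(i→On)
= 9/13×1/2 + 4/13×6/13
= 9/26 + 24/169 = 165/338

P = 165/338 ≈ 0.4882


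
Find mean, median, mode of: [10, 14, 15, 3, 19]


Sorted: [3, 10, 14, 15, 19]
Mean = 61/5
Median = 14
Freq: {10: 1, 14: 1, 15: 1, 3: 1, 19: 1}
Mode: No mode

Mean=61/5, Median=14, Mode=No mode


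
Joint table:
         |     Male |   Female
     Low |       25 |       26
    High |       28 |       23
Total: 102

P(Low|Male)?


P(Low|Male) = 25/(25+28) = 25/53

P = 25/53 ≈ 47.17%


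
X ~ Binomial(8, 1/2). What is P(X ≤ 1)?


P(X ≤ 1) = Σ P(X=i) for i=0..1
P(X=0) = 1/256
P(X=1) = 1/32
Sum = 9/256

P(X ≤ 1) = 9/256 ≈ 3.52%


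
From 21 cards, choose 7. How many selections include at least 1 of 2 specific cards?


Complement: C(21,7) - C(19,7) = 116280 - 50388 = 65892

65892


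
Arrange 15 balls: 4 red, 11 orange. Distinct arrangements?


15!/(4!×11!) = 1365

1365


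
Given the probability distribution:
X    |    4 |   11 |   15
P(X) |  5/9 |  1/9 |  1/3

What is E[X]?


E[X] = Σ x·P(X=x)
= (4)×(5/9) + (11)×(1/9) + (15)×(1/3)
= 76/9

E[X] = 76/9


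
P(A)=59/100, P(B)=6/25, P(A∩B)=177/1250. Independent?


P(A)×P(B) = 177/1250
P(A∩B) = 177/1250
Equal ✓ → Independent

Yes, independent


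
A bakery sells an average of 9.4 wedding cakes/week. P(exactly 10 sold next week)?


Poisson(λ=9.4): P(X=10) = e^(-λ)×λ^k/k!
= e^(-9.4) × 9.4^10 / 10!
≈ 8.272406556e-05 × 5386151140.95 / 3628800 ≈ 0.122786

P(X=10) ≈ 0.122786 ≈ 12.28%


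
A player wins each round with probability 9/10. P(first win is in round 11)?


Geometric: P(X=11) = (1-p)^(k-1)×p = (1/10)^10×9/10 = 9/100000000000

P(X=11) = 9/100000000000 ≈ 0.00%


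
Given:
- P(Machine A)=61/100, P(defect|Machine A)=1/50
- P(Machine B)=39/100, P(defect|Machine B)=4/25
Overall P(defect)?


P(B) = Σ P(B|Aᵢ)×P(Aᵢ)
  1/50×61/100 = 61/5000
  4/25×39/100 = 39/625
Sum = 373/5000

P(defect) = 373/5000 ≈ 7.46%


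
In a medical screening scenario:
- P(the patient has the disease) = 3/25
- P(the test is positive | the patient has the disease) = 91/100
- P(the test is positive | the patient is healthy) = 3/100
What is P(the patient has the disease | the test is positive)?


Using Bayes' theorem:
P(A|B) = P(B|A)·P(A) / P(B)

P(the test is positive) = 91/100 × 3/25 + 3/100 × 22/25
= 273/2500 + 33/1250 = 339/2500

P(the patient has the disease|the test is positive) = (273/2500) / (339/2500) = 91/113

P(the patient has the disease|the test is positive) = 91/113 ≈ 80.53%


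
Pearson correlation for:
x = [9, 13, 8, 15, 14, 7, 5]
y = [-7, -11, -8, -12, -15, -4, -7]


n=7, Σx=71, Σy=-64, Σxy=-723, Σx²=809, Σy²=668
r = (7×(-723) - 71×(-64))/√((7×809 - 71²)(7×668 - (-64)²))
= -517/√(622×580) = -517/√360760 ≈ -517/600.6330 ≈ -0.8608

r ≈ -0.8608


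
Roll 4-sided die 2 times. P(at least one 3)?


P(no 3)^2 = (3/4)^2 = 9/16
P(≥1) = 1 - 9/16 = 7/16

P = 7/16 ≈ 43.75%


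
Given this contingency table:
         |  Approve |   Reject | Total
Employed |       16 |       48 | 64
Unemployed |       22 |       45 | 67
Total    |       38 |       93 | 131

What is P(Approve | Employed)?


P(Approve | Employed) = 16/(16+48) = 16/64 = 1/4

P(Approve|Employed) = 1/4 ≈ 25.00%


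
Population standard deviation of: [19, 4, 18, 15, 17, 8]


Mean = 81/6 = 27/2
  (19-27/2)²=121/4
  (4-27/2)²=361/4
  (18-27/2)²=81/4
  (15-27/2)²=9/4
  (17-27/2)²=49/4
  (8-27/2)²=121/4
Σ(x-μ)² = 371/2
σ² = (371/2)/6 = 371/12

σ = √(371/12) ≈ 5.5603


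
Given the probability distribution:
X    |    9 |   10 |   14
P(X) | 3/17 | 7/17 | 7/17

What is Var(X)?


E[X] = 195/17
E[X²] = 2315/17
Var(X) = E[X²] - (E[X])² = 2315/17 - 38025/289 = 1330/289

Var(X) = 1330/289 ≈ 4.6021


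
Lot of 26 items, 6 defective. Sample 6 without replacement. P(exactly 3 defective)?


Hypergeometric: C(6,3)×C(20,3)/C(26,6)
= 20×1140/230230 = 2280/23023

P(X=3) = 2280/23023 ≈ 9.90%


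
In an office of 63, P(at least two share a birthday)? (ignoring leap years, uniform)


P(all different) = Π(365-i)/365 for i=0..62
= 0.003396
P(match) = 1 - 0.003396 = 0.996604

P ≈ 0.9966 ≈ 99.66%


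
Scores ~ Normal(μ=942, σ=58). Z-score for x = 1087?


z = (x - μ)/σ = (1087 - 942)/58 = 2.5

z = 2.5


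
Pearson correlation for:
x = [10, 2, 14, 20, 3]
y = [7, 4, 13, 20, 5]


n=5, Σx=49, Σy=49, Σxy=675, Σx²=709, Σy²=659
r = (5×675 - 49×49)/√((5×709 - 49²)(5×659 - 49²))
= 974/√(1144×894) = 974/√1022736 ≈ 974/1011.3041 ≈ 0.9631

r ≈ 0.9631


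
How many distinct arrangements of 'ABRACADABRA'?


Letters: 11, freq: {'A': 5, 'B': 2, 'R': 2, 'C': 1, 'D': 1}
11!/(5!×2!×2!×1!×1!) = 39916800/480 = 83160

83160


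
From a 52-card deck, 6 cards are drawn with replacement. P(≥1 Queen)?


P(not a Queen) = 48/52 = 12/13
P(none in 6 draws) = (12/13)^6 = 2985984/4826809
P(≥1 Queen) = 1 - 2985984/4826809 = 1840825/4826809

P = 1840825/4826809 ≈ 38.14%


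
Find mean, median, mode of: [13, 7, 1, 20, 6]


Sorted: [1, 6, 7, 13, 20]
Mean = 47/5
Median = 7
Freq: {13: 1, 7: 1, 1: 1, 20: 1, 6: 1}
Mode: No mode

Mean=47/5, Median=7, Mode=No mode


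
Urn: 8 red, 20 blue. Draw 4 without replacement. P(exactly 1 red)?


Hypergeometric: C(8,1)×C(20,3)/C(28,4)
= 8×1140/20475 = 608/1365

P(X=1) = 608/1365 ≈ 44.54%


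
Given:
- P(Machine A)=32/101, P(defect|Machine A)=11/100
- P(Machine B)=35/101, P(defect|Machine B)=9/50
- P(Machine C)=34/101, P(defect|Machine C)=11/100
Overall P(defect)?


P(B) = Σ P(B|Aᵢ)×P(Aᵢ)
  11/100×32/101 = 88/2525
  9/50×35/101 = 63/1010
  11/100×34/101 = 187/5050
Sum = 339/2525

P(defect) = 339/2525 ≈ 13.43%


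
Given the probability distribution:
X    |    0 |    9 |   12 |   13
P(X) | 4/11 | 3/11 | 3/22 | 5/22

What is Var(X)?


E[X] = 155/22
E[X²] = 1763/22
Var(X) = E[X²] - (E[X])² = 1763/22 - 24025/484 = 14761/484

Var(X) = 14761/484 ≈ 30.4979


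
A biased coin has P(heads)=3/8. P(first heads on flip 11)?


Geometric: P(X=11) = (1-p)^(k-1)×p = (5/8)^10×3/8 = 29296875/8589934592

P(X=11) = 29296875/8589934592 ≈ 0.34%


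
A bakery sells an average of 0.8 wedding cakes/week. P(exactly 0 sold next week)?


Poisson(λ=0.8): P(X=0) = e^(-λ)×λ^k/k!
= e^(-0.8) × 0.8^0 / 0!
≈ 0.4493289641 × 1 / 1 ≈ 0.449329

P(X=0) ≈ 0.449329 ≈ 44.93%


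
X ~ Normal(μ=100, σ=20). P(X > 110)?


z = (110-100)/20 = 0.5
P(X > 110) = 1 - P(Z ≤ 0.5) = 1 - 0.6915 = 0.3085

P(X > 110) ≈ 0.3085


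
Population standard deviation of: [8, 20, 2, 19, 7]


Mean = 56/5
  (8-56/5)²=256/25
  (20-56/5)²=1936/25
  (2-56/5)²=2116/25
  (19-56/5)²=1521/25
  (7-56/5)²=441/25
Σ(x-μ)² = 1254/5
σ² = (1254/5)/5 = 1254/25

σ = √(1254/25) ≈ 7.0824


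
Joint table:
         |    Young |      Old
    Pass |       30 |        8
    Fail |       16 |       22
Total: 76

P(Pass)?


P(Pass) = (30+8)/76 = 38/76 = 1/2

P(Pass) = 1/2 ≈ 50.00%


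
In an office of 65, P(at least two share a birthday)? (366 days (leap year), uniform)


P(all different) = Π(366-i)/366 for i=0..64
= 0.002358
P(match) = 1 - 0.002358 = 0.997642

P ≈ 0.9976 ≈ 99.76%


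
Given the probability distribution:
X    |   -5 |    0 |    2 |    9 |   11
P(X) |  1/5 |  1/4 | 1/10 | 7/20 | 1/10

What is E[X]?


E[X] = Σ x·P(X=x)
= (-5)×(1/5) + (0)×(1/4) + (2)×(1/10) + (9)×(7/20) + (11)×(1/10)
= 69/20

E[X] = 69/20


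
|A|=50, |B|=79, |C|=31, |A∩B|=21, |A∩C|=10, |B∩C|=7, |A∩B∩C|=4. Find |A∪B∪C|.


|A∪B∪C| = 50+79+31-21-10-7+4 = 126

|A∪B∪C| = 126


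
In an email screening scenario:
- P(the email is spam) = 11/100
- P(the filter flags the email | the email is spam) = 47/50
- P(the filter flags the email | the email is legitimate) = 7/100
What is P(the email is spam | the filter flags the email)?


Using Bayes' theorem:
P(A|B) = P(B|A)·P(A) / P(B)

P(the filter flags the email) = 47/50 × 11/100 + 7/100 × 89/100
= 517/5000 + 623/10000 = 1657/10000

P(the email is spam|the filter flags the email) = (517/5000) / (1657/10000) = 1034/1657

P(the email is spam|the filter flags the email) = 1034/1657 ≈ 62.40%


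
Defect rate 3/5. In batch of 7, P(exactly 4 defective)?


Binomial: P(X=4) = C(7,4)×p^4×(1-p)^3
= 35 × 81/625 × 8/125 = 4536/15625

P(X=4) = 4536/15625 ≈ 29.03%


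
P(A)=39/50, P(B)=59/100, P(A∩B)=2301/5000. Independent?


P(A)×P(B) = 2301/5000
P(A∩B) = 2301/5000
Equal ✓ → Independent

Yes, independent


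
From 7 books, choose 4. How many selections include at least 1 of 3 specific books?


Complement: C(7,4) - C(4,4) = 35 - 1 = 34

34


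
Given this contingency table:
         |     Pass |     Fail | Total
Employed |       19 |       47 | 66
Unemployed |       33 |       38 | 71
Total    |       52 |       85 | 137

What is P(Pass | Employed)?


P(Pass | Employed) = 19/(19+47) = 19/66

P(Pass|Employed) = 19/66 ≈ 28.79%


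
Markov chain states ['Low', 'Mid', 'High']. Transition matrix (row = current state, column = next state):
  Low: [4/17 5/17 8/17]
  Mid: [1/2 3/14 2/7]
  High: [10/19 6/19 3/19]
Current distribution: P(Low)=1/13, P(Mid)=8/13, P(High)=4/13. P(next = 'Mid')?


P(next=Mid) = Σᵢ P(now=i)×P(i→Mid)
= 1/13×5/17 + 8/13×3/14 + 4/13×6/19
= 5/221 + 12/91 + 24/247 = 569/2261

P = 569/2261 ≈ 0.2517


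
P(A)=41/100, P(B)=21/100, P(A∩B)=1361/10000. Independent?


P(A)×P(B) = 861/10000
P(A∩B) = 1361/10000
Not equal → NOT independent

No, not independent


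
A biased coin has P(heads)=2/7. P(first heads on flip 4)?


Geometric: P(X=4) = (1-p)^(k-1)×p = (5/7)^3×2/7 = 250/2401

P(X=4) = 250/2401 ≈ 10.41%


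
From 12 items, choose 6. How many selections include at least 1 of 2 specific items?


Complement: C(12,6) - C(10,6) = 924 - 210 = 714

714


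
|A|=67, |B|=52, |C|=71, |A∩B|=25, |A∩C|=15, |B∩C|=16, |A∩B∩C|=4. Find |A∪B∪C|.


|A∪B∪C| = 67+52+71-25-15-16+4 = 138

|A∪B∪C| = 138


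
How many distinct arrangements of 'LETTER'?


Letters: 6, freq: {'L': 1, 'E': 2, 'T': 2, 'R': 1}
6!/(1!×2!×2!×1!) = 720/4 = 180

180


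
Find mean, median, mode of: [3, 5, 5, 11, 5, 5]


Sorted: [3, 5, 5, 5, 5, 11]
Mean = 34/6 = 17/3
Median = 5
Freq: {3: 1, 5: 4, 11: 1}
Mode: [5]

Mean=17/3, Median=5, Mode=5


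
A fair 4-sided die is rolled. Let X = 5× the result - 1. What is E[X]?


E[die] = (1+4)/2 = 5/2
E[X] = 5×5/2 - 1 = 23/2

E[X] = 23/2


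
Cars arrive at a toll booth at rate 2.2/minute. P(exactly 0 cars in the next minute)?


Poisson(λ=2.2): P(X=0) = e^(-λ)×λ^k/k!
= e^(-2.2) × 2.2^0 / 0!
≈ 0.1108031584 × 1 / 1 ≈ 0.110803

P(X=0) ≈ 0.110803 ≈ 11.08%


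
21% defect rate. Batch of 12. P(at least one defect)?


P(all good) = (79/100)^12 = 59091511031674153381441/1000000000000000000000000
P(≥1 defect) = 940908488968325846618559/1000000000000000000000000

P = 940908488968325846618559/1000000000000000000000000 ≈ 94.09%


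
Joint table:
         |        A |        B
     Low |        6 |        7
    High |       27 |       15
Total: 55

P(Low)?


P(Low) = (6+7)/55 = 13/55

P(Low) = 13/55 ≈ 23.64%


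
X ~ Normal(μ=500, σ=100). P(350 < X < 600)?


z₁=(350-500)/100=-1.5, z₂=(600-500)/100=1.0
P = Φ(1.0) - Φ(-1.5) = 0.841345 - 0.066807 = 0.774538 ≈ 0.7745

P(350 < X < 600) ≈ 0.7745


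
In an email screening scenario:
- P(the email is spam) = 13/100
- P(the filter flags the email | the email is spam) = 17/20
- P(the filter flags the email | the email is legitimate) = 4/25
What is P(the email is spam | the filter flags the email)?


Using Bayes' theorem:
P(A|B) = P(B|A)·P(A) / P(B)

P(the filter flags the email) = 17/20 × 13/100 + 4/25 × 87/100
= 221/2000 + 87/625 = 2497/10000

P(the email is spam|the filter flags the email) = (221/2000) / (2497/10000) = 1105/2497

P(the email is spam|the filter flags the email) = 1105/2497 ≈ 44.25%


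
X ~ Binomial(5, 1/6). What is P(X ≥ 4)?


P(X ≥ 4) = Σ P(X=i) for i=4..5
P(X=4) = 25/7776
P(X=5) = 1/7776
Sum = 13/3888

P(X ≥ 4) = 13/3888 ≈ 0.33%


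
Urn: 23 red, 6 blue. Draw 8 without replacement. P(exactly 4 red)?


Hypergeometric: C(23,4)×C(6,4)/C(29,8)
= 8855×15/4292145 = 35/1131

P(X=4) = 35/1131 ≈ 3.09%


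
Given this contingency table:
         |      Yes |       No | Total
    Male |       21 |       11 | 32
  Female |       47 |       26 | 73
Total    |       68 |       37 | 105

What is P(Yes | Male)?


P(Yes | Male) = 21/(21+11) = 21/32

P(Yes|Male) = 21/32 ≈ 65.62%


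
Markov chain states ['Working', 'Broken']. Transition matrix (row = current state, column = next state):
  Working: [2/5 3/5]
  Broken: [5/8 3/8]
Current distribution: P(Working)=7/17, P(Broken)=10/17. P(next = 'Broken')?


P(next=Broken) = Σᵢ P(now=i)×P(i→Broken)
= 7/17×3/5 + 10/17×3/8
= 21/85 + 15/68 = 159/340

P = 159/340 ≈ 0.4676


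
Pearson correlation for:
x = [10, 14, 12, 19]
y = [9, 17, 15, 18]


n=4, Σx=55, Σy=59, Σxy=850, Σx²=801, Σy²=919
r = (4×850 - 55×59)/√((4×801 - 55²)(4×919 - 59²))
= 155/√(179×195) = 155/√34905 ≈ 155/186.8288 ≈ 0.8296

r ≈ 0.8296


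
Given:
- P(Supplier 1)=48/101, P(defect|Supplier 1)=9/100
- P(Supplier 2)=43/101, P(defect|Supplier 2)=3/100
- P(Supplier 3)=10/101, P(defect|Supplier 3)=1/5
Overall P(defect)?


P(B) = Σ P(B|Aᵢ)×P(Aᵢ)
  9/100×48/101 = 108/2525
  3/100×43/101 = 129/10100
  1/5×10/101 = 2/101
Sum = 761/10100

P(defect) = 761/10100 ≈ 7.53%


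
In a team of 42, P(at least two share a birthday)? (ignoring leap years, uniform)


P(all different) = Π(365-i)/365 for i=0..41
= 0.085970
P(match) = 1 - 0.085970 = 0.914030

P ≈ 0.9140 ≈ 91.40%


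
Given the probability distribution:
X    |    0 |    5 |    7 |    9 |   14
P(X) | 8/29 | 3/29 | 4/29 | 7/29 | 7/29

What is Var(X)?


E[X] = 204/29
E[X²] = 2210/29
Var(X) = E[X²] - (E[X])² = 2210/29 - 41616/841 = 22474/841

Var(X) = 22474/841 ≈ 26.7229


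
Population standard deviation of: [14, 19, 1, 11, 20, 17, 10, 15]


Mean = 107/8
  (14-107/8)²=25/64
  (19-107/8)²=2025/64
  (1-107/8)²=9801/64
  (11-107/8)²=361/64
  (20-107/8)²=2809/64
  (17-107/8)²=841/64
  (10-107/8)²=729/64
  (15-107/8)²=169/64
Σ(x-μ)² = 2095/8
σ² = (2095/8)/8 = 2095/64

σ = √(2095/64) ≈ 5.7214


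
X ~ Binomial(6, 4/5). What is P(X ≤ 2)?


P(X ≤ 2) = Σ P(X=i) for i=0..2
P(X=0) = 1/15625
P(X=1) = 24/15625
P(X=2) = 48/3125
Sum = 53/3125

P(X ≤ 2) = 53/3125 ≈ 1.70%


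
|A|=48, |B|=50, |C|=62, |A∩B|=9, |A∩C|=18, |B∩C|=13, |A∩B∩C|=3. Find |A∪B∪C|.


|A∪B∪C| = 48+50+62-9-18-13+3 = 123

|A∪B∪C| = 123


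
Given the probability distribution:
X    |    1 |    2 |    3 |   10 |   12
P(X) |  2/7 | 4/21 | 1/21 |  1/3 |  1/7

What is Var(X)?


E[X] = 41/7
E[X²] = 1163/21
Var(X) = E[X²] - (E[X])² = 1163/21 - 1681/49 = 3098/147

Var(X) = 3098/147 ≈ 21.0748


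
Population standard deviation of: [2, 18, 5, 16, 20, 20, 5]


Mean = 86/7
  (2-86/7)²=5184/49
  (18-86/7)²=1600/49
  (5-86/7)²=2601/49
  (16-86/7)²=676/49
  (20-86/7)²=2916/49
  (20-86/7)²=2916/49
  (5-86/7)²=2601/49
Σ(x-μ)² = 2642/7
σ² = (2642/7)/7 = 2642/49

σ = √(2642/49) ≈ 7.3429


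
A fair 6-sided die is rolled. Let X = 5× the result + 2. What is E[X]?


E[die] = (1+6)/2 = 7/2
E[X] = 5×7/2 + 2 = 39/2

E[X] = 39/2


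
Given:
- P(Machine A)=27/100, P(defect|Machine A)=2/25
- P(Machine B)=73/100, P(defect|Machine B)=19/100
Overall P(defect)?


P(B) = Σ P(B|Aᵢ)×P(Aᵢ)
  2/25×27/100 = 27/1250
  19/100×73/100 = 1387/10000
Sum = 1603/10000

P(defect) = 1603/10000 ≈ 16.03%


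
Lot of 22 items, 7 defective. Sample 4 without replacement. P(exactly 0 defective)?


Hypergeometric: C(7,0)×C(15,4)/C(22,4)
= 1×1365/7315 = 39/209

P(X=0) = 39/209 ≈ 18.66%


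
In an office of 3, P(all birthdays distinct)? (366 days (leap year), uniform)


P(all different) = Π(366-i)/366 for i=0..2
= (366/366)×(365/366)×...×(364/366)
= 0.991818

P ≈ 0.9918 ≈ 99.18%


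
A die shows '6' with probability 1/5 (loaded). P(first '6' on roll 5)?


Geometric: P(X=5) = (1-p)^(k-1)×p = (4/5)^4×1/5 = 256/3125

P(X=5) = 256/3125 ≈ 8.19%


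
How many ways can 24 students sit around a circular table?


Circular arrangements of 24 distinct objects: fix one position to break rotational symmetry.
(n-1)! = 23! = 25852016738884976640000

25852016738884976640000


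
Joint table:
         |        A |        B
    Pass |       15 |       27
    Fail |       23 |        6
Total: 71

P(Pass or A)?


P(Pass∨A) = P(Pass) + P(A) - P(Pass∧A)
= (42 + 38 - 15)/71 = 65/71

P = 65/71 ≈ 91.55%


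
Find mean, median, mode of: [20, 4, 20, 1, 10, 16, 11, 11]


Sorted: [1, 4, 10, 11, 11, 16, 20, 20]
Mean = 93/8
Median = 11
Freq: {20: 2, 4: 1, 1: 1, 10: 1, 16: 1, 11: 2}
Mode: [11, 20]

Mean=93/8, Median=11, Mode=[11, 20]


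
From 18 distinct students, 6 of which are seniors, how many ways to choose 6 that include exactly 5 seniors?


Choose 5 of the 6 seniors and 1 of the other 12 students:
C(6,5)×C(12,1) = 6×12 = 72

72


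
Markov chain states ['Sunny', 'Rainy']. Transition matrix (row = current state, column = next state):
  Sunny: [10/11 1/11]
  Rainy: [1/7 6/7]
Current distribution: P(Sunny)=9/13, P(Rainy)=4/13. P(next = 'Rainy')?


P(next=Rainy) = Σᵢ P(now=i)×P(i→Rainy)
= 9/13×1/11 + 4/13×6/7
= 9/143 + 24/91 = 327/1001

P = 327/1001 ≈ 0.3267


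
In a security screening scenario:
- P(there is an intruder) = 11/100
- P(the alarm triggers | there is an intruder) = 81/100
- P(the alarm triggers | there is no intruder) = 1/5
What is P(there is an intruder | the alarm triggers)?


Using Bayes' theorem:
P(A|B) = P(B|A)·P(A) / P(B)

P(the alarm triggers) = 81/100 × 11/100 + 1/5 × 89/100
= 891/10000 + 89/500 = 2671/10000

P(there is an intruder|the alarm triggers) = (891/10000) / (2671/10000) = 891/2671

P(there is an intruder|the alarm triggers) = 891/2671 ≈ 33.36%


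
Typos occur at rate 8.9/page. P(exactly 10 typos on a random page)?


Poisson(λ=8.9): P(X=10) = e^(-λ)×λ^k/k!
= e^(-8.9) × 8.9^10 / 10!
≈ 0.0001363889265 × 3118171993 / 3628800 ≈ 0.117197

P(X=10) ≈ 0.117197 ≈ 11.72%


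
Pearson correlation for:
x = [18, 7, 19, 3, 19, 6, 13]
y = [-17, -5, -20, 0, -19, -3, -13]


n=7, Σx=85, Σy=-77, Σxy=-1269, Σx²=1309, Σy²=1253
r = (7×(-1269) - 85×(-77))/√((7×1309 - 85²)(7×1253 - (-77)²))
= -2338/√(1938×2842) = -2338/√5507796 ≈ -2338/2346.8694 ≈ -0.9962

r ≈ -0.9962


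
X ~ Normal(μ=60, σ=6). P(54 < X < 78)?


z₁=(54-60)/6=-1.0, z₂=(78-60)/6=3.0
P = Φ(3.0) - Φ(-1.0) = 0.998650 - 0.158655 = 0.839995 ≈ 0.8400

P(54 < X < 78) ≈ 0.8400


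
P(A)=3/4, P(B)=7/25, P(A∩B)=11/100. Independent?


P(A)×P(B) = 21/100
P(A∩B) = 11/100
Not equal → NOT independent

No, not independent


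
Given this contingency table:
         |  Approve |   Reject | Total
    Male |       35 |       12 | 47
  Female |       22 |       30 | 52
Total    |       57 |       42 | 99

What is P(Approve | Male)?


P(Approve | Male) = 35/(35+12) = 35/47

P(Approve|Male) = 35/47 ≈ 74.47%


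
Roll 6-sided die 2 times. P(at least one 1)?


P(no 1)^2 = (5/6)^2 = 25/36
P(≥1) = 1 - 25/36 = 11/36

P = 11/36 ≈ 30.56%


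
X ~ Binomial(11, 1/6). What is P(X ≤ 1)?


P(X ≤ 1) = Σ P(X=i) for i=0..1
P(X=0) = 48828125/362797056
P(X=1) = 107421875/362797056
Sum = 9765625/22674816

P(X ≤ 1) = 9765625/22674816 ≈ 43.07%


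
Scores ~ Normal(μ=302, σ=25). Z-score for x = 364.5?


z = (x - μ)/σ = (364.5 - 302)/25 = 2.5

z = 2.5


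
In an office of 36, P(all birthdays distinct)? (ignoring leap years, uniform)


P(all different) = Π(365-i)/365 for i=0..35
= (365/365)×(364/365)×...×(330/365)
= 0.167818

P ≈ 0.1678 ≈ 16.78%


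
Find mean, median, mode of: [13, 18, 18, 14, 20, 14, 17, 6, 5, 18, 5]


Sorted: [5, 5, 6, 13, 14, 14, 17, 18, 18, 18, 20]
Mean = 148/11
Median = 14
Freq: {13: 1, 18: 3, 14: 2, 20: 1, 17: 1, 6: 1, 5: 2}
Mode: [18]

Mean=148/11, Median=14, Mode=18


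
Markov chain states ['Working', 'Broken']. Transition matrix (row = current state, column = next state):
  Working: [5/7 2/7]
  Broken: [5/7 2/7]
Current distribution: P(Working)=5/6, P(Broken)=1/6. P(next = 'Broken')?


P(next=Broken) = Σᵢ P(now=i)×P(i→Broken)
= 5/6×2/7 + 1/6×2/7
= 5/21 + 1/21 = 2/7

P = 2/7 ≈ 0.2857


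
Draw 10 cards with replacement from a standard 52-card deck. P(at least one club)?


P(not a club) = 39/52 = 3/4
P(none in 10 draws) = (3/4)^10 = 59049/1048576
P(≥1 club) = 1 - 59049/1048576 = 989527/1048576

P = 989527/1048576 ≈ 94.37%


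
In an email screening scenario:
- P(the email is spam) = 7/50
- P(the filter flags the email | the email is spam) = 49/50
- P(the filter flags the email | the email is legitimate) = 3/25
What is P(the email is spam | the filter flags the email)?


Using Bayes' theorem:
P(A|B) = P(B|A)·P(A) / P(B)

P(the filter flags the email) = 49/50 × 7/50 + 3/25 × 43/50
= 343/2500 + 129/1250 = 601/2500

P(the email is spam|the filter flags the email) = (343/2500) / (601/2500) = 343/601

P(the email is spam|the filter flags the email) = 343/601 ≈ 57.07%


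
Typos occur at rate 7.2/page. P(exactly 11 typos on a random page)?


Poisson(λ=7.2): P(X=11) = e^(-λ)×λ^k/k!
= e^(-7.2) × 7.2^11 / 11!
≈ 0.0007465858084 × 2695612494.69 / 39916800 ≈ 0.050418

P(X=11) ≈ 0.050418 ≈ 5.04%


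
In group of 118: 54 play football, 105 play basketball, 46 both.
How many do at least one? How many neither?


|A∪B| = 54+105-46 = 113
Neither = 118-113 = 5

At least one: 113; Neither: 5


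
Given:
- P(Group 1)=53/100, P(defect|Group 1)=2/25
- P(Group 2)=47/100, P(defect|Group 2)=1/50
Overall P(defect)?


P(B) = Σ P(B|Aᵢ)×P(Aᵢ)
  2/25×53/100 = 53/1250
  1/50×47/100 = 47/5000
Sum = 259/5000

P(defect) = 259/5000 ≈ 5.18%


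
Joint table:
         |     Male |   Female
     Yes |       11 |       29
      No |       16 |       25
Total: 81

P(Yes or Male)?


P(Yes∨Male) = P(Yes) + P(Male) - P(Yes∧Male)
= (40 + 27 - 11)/81 = 56/81

P = 56/81 ≈ 69.14%


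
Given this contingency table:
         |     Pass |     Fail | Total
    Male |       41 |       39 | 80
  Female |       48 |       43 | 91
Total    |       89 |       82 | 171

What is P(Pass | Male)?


P(Pass | Male) = 41/(41+39) = 41/80

P(Pass|Male) = 41/80 ≈ 51.25%


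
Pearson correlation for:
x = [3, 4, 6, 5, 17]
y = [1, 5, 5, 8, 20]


n=5, Σx=35, Σy=39, Σxy=433, Σx²=375, Σy²=515
r = (5×433 - 35×39)/√((5×375 - 35²)(5×515 - 39²))
= 800/√(650×1054) = 800/√685100 ≈ 800/827.7077 ≈ 0.9665

r ≈ 0.9665


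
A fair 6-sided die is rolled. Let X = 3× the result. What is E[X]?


E[die] = (1+6)/2 = 7/2
E[X] = 3 × 7/2 = 21/2

E[X] = 21/2


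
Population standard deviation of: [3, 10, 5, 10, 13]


Mean = 41/5
  (3-41/5)²=676/25
  (10-41/5)²=81/25
  (5-41/5)²=256/25
  (10-41/5)²=81/25
  (13-41/5)²=576/25
Σ(x-μ)² = 334/5
σ² = (334/5)/5 = 334/25

σ = √(334/25) ≈ 3.6551


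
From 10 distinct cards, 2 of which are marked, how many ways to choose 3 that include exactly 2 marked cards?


Choose 2 of the 2 marked cards and 1 of the other 8 cards:
C(2,2)×C(8,1) = 1×8 = 8

8


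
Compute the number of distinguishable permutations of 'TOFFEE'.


Letters: 6, freq: {'T': 1, 'O': 1, 'F': 2, 'E': 2}
6!/(1!×1!×2!×2!) = 720/4 = 180

180


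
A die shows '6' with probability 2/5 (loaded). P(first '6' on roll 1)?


Geometric: P(X=1) = (1-p)^(k-1)×p = (3/5)^0×2/5 = 2/5

P(X=1) = 2/5 ≈ 40.00%


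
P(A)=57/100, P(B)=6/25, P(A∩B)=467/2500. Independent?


P(A)×P(B) = 171/1250
P(A∩B) = 467/2500
Not equal → NOT independent

No, not independent


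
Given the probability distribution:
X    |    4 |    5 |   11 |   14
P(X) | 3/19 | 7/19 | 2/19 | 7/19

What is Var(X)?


E[X] = 167/19
E[X²] = 1837/19
Var(X) = E[X²] - (E[X])² = 1837/19 - 27889/361 = 7014/361

Var(X) = 7014/361 ≈ 19.4294


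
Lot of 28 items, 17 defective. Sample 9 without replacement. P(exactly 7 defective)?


Hypergeometric: C(17,7)×C(11,2)/C(28,9)
= 19448×55/6906900 = 374/2415

P(X=7) = 374/2415 ≈ 15.49%


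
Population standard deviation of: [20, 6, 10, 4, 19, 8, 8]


Mean = 75/7
  (20-75/7)²=4225/49
  (6-75/7)²=1089/49
  (10-75/7)²=25/49
  (4-75/7)²=2209/49
  (19-75/7)²=3364/49
  (8-75/7)²=361/49
  (8-75/7)²=361/49
Σ(x-μ)² = 1662/7
σ² = (1662/7)/7 = 1662/49

σ = √(1662/49) ≈ 5.8239


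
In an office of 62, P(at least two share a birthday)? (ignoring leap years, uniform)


P(all different) = Π(365-i)/365 for i=0..61
= 0.004090
P(match) = 1 - 0.004090 = 0.995910

P ≈ 0.9959 ≈ 99.59%


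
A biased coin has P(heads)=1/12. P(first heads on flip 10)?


Geometric: P(X=10) = (1-p)^(k-1)×p = (11/12)^9×1/12 = 2357947691/61917364224

P(X=10) = 2357947691/61917364224 ≈ 3.81%


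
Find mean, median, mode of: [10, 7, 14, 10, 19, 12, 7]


Sorted: [7, 7, 10, 10, 12, 14, 19]
Mean = 79/7
Median = 10
Freq: {10: 2, 7: 2, 14: 1, 19: 1, 12: 1}
Mode: [7, 10]

Mean=79/7, Median=10, Mode=[7, 10]


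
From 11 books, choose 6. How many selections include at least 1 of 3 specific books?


Complement: C(11,6) - C(8,6) = 462 - 28 = 434

434


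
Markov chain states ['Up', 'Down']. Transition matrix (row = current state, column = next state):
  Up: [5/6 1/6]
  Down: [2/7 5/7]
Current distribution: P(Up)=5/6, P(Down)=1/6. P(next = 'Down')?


P(next=Down) = Σᵢ P(now=i)×P(i→Down)
= 5/6×1/6 + 1/6×5/7
= 5/36 + 5/42 = 65/252

P = 65/252 ≈ 0.2579


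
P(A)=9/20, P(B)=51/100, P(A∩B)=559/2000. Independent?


P(A)×P(B) = 459/2000
P(A∩B) = 559/2000
Not equal → NOT independent

No, not independent


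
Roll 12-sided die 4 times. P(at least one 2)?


P(no 2)^4 = (11/12)^4 = 14641/20736
P(≥1) = 1 - 14641/20736 = 6095/20736

P = 6095/20736 ≈ 29.39%


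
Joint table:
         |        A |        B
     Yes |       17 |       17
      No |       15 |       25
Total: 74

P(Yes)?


P(Yes) = (17+17)/74 = 34/74 = 17/37

P(Yes) = 17/37 ≈ 45.95%


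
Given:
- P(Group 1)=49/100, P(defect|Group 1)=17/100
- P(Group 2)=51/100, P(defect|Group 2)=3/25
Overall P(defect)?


P(B) = Σ P(B|Aᵢ)×P(Aᵢ)
  17/100×49/100 = 833/10000
  3/25×51/100 = 153/2500
Sum = 289/2000

P(defect) = 289/2000 ≈ 14.45%


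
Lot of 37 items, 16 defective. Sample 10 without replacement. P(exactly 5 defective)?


Hypergeometric: C(16,5)×C(21,5)/C(37,10)
= 4368×20349/348330136 = 93366/365893

P(X=5) = 93366/365893 ≈ 25.52%


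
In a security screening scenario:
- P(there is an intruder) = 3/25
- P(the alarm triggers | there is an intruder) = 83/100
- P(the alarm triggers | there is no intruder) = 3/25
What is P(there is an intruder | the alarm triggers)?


Using Bayes' theorem:
P(A|B) = P(B|A)·P(A) / P(B)

P(the alarm triggers) = 83/100 × 3/25 + 3/25 × 22/25
= 249/2500 + 66/625 = 513/2500

P(there is an intruder|the alarm triggers) = (249/2500) / (513/2500) = 83/171

P(there is an intruder|the alarm triggers) = 83/171 ≈ 48.54%


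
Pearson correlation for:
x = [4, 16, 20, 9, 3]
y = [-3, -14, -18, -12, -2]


n=5, Σx=52, Σy=-49, Σxy=-710, Σx²=762, Σy²=677
r = (5×(-710) - 52×(-49))/√((5×762 - 52²)(5×677 - (-49)²))
= -1002/√(1106×984) = -1002/√1088304 ≈ -1002/1043.2181 ≈ -0.9605

r ≈ -0.9605


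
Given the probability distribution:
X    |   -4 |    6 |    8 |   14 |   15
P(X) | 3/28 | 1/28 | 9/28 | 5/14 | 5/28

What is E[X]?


E[X] = Σ x·P(X=x)
= (-4)×(3/28) + (6)×(1/28) + (8)×(9/28) + (14)×(5/14) + (15)×(5/28)
= 281/28

E[X] = 281/28


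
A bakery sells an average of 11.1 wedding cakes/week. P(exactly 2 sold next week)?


Poisson(λ=11.1): P(X=2) = e^(-λ)×λ^k/k!
= e^(-11.1) × 11.1^2 / 2!
≈ 1.511232382e-05 × 123.21 / 2 ≈ 0.000931

P(X=2) ≈ 0.000931 ≈ 0.09%


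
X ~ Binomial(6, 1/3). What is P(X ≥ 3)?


P(X ≥ 3) = Σ P(X=i) for i=3..6
P(X=3) = 160/729
P(X=4) = 20/243
P(X=5) = 4/243
P(X=6) = 1/729
Sum = 233/729

P(X ≥ 3) = 233/729 ≈ 31.96%


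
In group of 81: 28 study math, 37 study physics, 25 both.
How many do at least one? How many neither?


|A∪B| = 28+37-25 = 40
Neither = 81-40 = 41

At least one: 40; Neither: 41


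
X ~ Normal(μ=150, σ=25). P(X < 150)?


z = (150-150)/25 = 0.0
P(Z < 0.0) = 0.5000

P(X < 150) ≈ 0.5000


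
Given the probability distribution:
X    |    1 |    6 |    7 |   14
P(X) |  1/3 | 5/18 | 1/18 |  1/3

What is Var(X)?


E[X] = 127/18
E[X²] = 1411/18
Var(X) = E[X²] - (E[X])² = 1411/18 - 16129/324 = 9269/324

Var(X) = 9269/324 ≈ 28.6080


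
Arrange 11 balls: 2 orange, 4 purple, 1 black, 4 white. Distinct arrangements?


11!/(2!×4!×1!×4!) = 34650

34650


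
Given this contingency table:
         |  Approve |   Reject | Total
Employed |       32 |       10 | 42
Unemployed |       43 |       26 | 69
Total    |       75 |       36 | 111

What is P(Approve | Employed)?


P(Approve | Employed) = 32/(32+10) = 32/42 = 16/21

P(Approve|Employed) = 16/21 ≈ 76.19%


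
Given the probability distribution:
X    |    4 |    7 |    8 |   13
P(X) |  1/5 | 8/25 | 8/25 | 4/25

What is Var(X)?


E[X] = 192/25
E[X²] = 332/5
Var(X) = E[X²] - (E[X])² = 332/5 - 36864/625 = 4636/625

Var(X) = 4636/625 ≈ 7.4176


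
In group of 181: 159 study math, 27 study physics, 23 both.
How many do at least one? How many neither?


|A∪B| = 159+27-23 = 163
Neither = 181-163 = 18

At least one: 163; Neither: 18


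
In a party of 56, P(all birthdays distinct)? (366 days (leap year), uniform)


P(all different) = Π(366-i)/366 for i=0..55
= (366/366)×(365/366)×...×(311/366)
= 0.011818

P ≈ 0.0118 ≈ 1.18%


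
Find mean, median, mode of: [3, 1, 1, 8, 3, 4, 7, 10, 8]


Sorted: [1, 1, 3, 3, 4, 7, 8, 8, 10]
Mean = 45/9 = 5
Median = 4
Freq: {3: 2, 1: 2, 8: 2, 4: 1, 7: 1, 10: 1}
Mode: [1, 3, 8]

Mean=5, Median=4, Mode=[1, 3, 8]


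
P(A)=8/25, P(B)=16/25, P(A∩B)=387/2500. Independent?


P(A)×P(B) = 128/625
P(A∩B) = 387/2500
Not equal → NOT independent

No, not independent


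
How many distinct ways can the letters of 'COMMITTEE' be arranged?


Letters: 9, freq: {'C': 1, 'O': 1, 'M': 2, 'I': 1, 'T': 2, 'E': 2}
9!/(1!×1!×2!×1!×2!×2!) = 362880/8 = 45360

45360


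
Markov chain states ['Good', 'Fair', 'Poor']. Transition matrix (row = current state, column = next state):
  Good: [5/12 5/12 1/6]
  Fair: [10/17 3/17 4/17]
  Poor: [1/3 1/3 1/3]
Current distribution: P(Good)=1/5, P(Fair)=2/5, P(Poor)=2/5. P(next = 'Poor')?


P(next=Poor) = Σᵢ P(now=i)×P(i→Poor)
= 1/5×1/6 + 2/5×4/17 + 2/5×1/3
= 1/30 + 8/85 + 2/15 = 133/510

P = 133/510 ≈ 0.2608


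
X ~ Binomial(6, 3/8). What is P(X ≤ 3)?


P(X ≤ 3) = Σ P(X=i) for i=0..3
P(X=0) = 15625/262144
P(X=1) = 28125/131072
P(X=2) = 84375/262144
P(X=3) = 16875/65536
Sum = 111875/131072

P(X ≤ 3) = 111875/131072 ≈ 85.35%


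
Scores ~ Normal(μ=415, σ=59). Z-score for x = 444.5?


z = (x - μ)/σ = (444.5 - 415)/59 = 0.5

z = 0.5


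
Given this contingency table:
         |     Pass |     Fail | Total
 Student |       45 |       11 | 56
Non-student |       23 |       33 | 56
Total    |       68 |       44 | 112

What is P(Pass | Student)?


P(Pass | Student) = 45/(45+11) = 45/56

P(Pass|Student) = 45/56 ≈ 80.36%


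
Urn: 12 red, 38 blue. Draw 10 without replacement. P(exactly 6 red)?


Hypergeometric: C(12,6)×C(38,4)/C(50,10)
= 924×73815/10272278170 = 12654/1905803

P(X=6) = 12654/1905803 ≈ 0.66%


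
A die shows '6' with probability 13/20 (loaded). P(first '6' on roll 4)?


Geometric: P(X=4) = (1-p)^(k-1)×p = (7/20)^3×13/20 = 4459/160000

P(X=4) = 4459/160000 ≈ 2.79%


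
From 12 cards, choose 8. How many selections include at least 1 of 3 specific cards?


Complement: C(12,8) - C(9,8) = 495 - 9 = 486

486


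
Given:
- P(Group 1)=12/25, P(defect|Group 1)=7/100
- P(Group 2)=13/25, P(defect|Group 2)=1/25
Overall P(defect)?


P(B) = Σ P(B|Aᵢ)×P(Aᵢ)
  7/100×12/25 = 21/625
  1/25×13/25 = 13/625
Sum = 34/625

P(defect) = 34/625 ≈ 5.44%


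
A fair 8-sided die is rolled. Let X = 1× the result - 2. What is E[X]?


E[die] = (1+8)/2 = 9/2
E[X] = 1×9/2 - 2 = 5/2

E[X] = 5/2


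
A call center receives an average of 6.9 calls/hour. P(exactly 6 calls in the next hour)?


Poisson(λ=6.9): P(X=6) = e^(-λ)×λ^k/k!
= e^(-6.9) × 6.9^6 / 6!
≈ 0.001007785429 × 107918.163081 / 720 ≈ 0.151053

P(X=6) ≈ 0.151053 ≈ 15.11%


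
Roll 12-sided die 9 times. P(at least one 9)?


P(no 9)^9 = (11/12)^9 = 2357947691/5159780352
P(≥1) = 1 - 2357947691/5159780352 = 2801832661/5159780352

P = 2801832661/5159780352 ≈ 54.30%


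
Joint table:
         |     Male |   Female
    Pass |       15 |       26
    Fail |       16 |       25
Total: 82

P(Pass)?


P(Pass) = (15+26)/82 = 41/82 = 1/2

P(Pass) = 1/2 ≈ 50.00%


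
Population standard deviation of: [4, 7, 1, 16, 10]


Mean = 38/5
  (4-38/5)²=324/25
  (7-38/5)²=9/25
  (1-38/5)²=1089/25
  (16-38/5)²=1764/25
  (10-38/5)²=144/25
Σ(x-μ)² = 666/5
σ² = (666/5)/5 = 666/25

σ = √(666/25) ≈ 5.1614


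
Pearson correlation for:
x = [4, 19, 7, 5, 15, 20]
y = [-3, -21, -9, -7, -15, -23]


n=6, Σx=70, Σy=-78, Σxy=-1194, Σx²=1076, Σy²=1334
r = (6×(-1194) - 70×(-78))/√((6×1076 - 70²)(6×1334 - (-78)²))
= -1704/√(1556×1920) = -1704/√2987520 ≈ -1704/1728.4444 ≈ -0.9859

r ≈ -0.9859


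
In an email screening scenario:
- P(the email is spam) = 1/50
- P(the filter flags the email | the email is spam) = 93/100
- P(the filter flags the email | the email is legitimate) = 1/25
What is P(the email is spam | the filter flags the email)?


Using Bayes' theorem:
P(A|B) = P(B|A)·P(A) / P(B)

P(the filter flags the email) = 93/100 × 1/50 + 1/25 × 49/50
= 93/5000 + 49/1250 = 289/5000

P(the email is spam|the filter flags the email) = (93/5000) / (289/5000) = 93/289

P(the email is spam|the filter flags the email) = 93/289 ≈ 32.18%


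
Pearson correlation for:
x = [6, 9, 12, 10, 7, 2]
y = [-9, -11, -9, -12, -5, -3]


n=6, Σx=46, Σy=-49, Σxy=-422, Σx²=414, Σy²=461
r = (6×(-422) - 46×(-49))/√((6×414 - 46²)(6×461 - (-49)²))
= -278/√(368×365) = -278/√134320 ≈ -278/366.4969 ≈ -0.7585

r ≈ -0.7585


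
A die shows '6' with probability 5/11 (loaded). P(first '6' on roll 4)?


Geometric: P(X=4) = (1-p)^(k-1)×p = (6/11)^3×5/11 = 1080/14641

P(X=4) = 1080/14641 ≈ 7.38%


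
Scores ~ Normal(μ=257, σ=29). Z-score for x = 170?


z = (x - μ)/σ = (170 - 257)/29 = -3.0

z = -3.0


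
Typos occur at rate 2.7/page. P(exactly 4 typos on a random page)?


Poisson(λ=2.7): P(X=4) = e^(-λ)×λ^k/k!
= e^(-2.7) × 2.7^4 / 4!
≈ 0.06720551274 × 53.1441 / 24 ≈ 0.148816

P(X=4) ≈ 0.148816 ≈ 14.88%


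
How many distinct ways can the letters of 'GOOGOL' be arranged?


Letters: 6, freq: {'G': 2, 'O': 3, 'L': 1}
6!/(2!×3!×1!) = 720/12 = 60

60


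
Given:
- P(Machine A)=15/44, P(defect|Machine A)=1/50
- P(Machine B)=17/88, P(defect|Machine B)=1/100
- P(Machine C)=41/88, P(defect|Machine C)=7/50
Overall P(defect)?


P(B) = Σ P(B|Aᵢ)×P(Aᵢ)
  1/50×15/44 = 3/440
  1/100×17/88 = 17/8800
  7/50×41/88 = 287/4400
Sum = 651/8800

P(defect) = 651/8800 ≈ 7.40%


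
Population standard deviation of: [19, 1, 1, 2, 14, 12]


Mean = 49/6
  (19-49/6)²=4225/36
  (1-49/6)²=1849/36
  (1-49/6)²=1849/36
  (2-49/6)²=1369/36
  (14-49/6)²=1225/36
  (12-49/6)²=529/36
Σ(x-μ)² = 1841/6
σ² = (1841/6)/6 = 1841/36

σ = √(1841/36) ≈ 7.1511


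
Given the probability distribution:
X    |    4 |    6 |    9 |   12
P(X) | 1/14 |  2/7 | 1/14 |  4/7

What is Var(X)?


E[X] = 19/2
E[X²] = 199/2
Var(X) = E[X²] - (E[X])² = 199/2 - 361/4 = 37/4

Var(X) = 37/4 ≈ 9.2500


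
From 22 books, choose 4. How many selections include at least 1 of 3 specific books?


Complement: C(22,4) - C(19,4) = 7315 - 3876 = 3439

3439


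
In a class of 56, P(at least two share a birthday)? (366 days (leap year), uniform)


P(all different) = Π(366-i)/366 for i=0..55
= 0.011818
P(match) = 1 - 0.011818 = 0.988182

P ≈ 0.9882 ≈ 98.82%


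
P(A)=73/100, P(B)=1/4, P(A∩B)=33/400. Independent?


P(A)×P(B) = 73/400
P(A∩B) = 33/400
Not equal → NOT independent

No, not independent


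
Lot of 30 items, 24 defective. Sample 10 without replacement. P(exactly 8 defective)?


Hypergeometric: C(24,8)×C(6,2)/C(30,10)
= 735471×15/30045015 = 969/2639

P(X=8) = 969/2639 ≈ 36.72%
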